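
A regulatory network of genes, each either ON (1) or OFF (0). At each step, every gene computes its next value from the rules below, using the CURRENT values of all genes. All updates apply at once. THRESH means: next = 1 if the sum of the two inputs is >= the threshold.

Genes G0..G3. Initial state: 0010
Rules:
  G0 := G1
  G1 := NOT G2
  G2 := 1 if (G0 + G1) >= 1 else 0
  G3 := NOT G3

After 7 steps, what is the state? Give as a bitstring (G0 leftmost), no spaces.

Step 1: G0=G1=0 G1=NOT G2=NOT 1=0 G2=(0+0>=1)=0 G3=NOT G3=NOT 0=1 -> 0001
Step 2: G0=G1=0 G1=NOT G2=NOT 0=1 G2=(0+0>=1)=0 G3=NOT G3=NOT 1=0 -> 0100
Step 3: G0=G1=1 G1=NOT G2=NOT 0=1 G2=(0+1>=1)=1 G3=NOT G3=NOT 0=1 -> 1111
Step 4: G0=G1=1 G1=NOT G2=NOT 1=0 G2=(1+1>=1)=1 G3=NOT G3=NOT 1=0 -> 1010
Step 5: G0=G1=0 G1=NOT G2=NOT 1=0 G2=(1+0>=1)=1 G3=NOT G3=NOT 0=1 -> 0011
Step 6: G0=G1=0 G1=NOT G2=NOT 1=0 G2=(0+0>=1)=0 G3=NOT G3=NOT 1=0 -> 0000
Step 7: G0=G1=0 G1=NOT G2=NOT 0=1 G2=(0+0>=1)=0 G3=NOT G3=NOT 0=1 -> 0101

0101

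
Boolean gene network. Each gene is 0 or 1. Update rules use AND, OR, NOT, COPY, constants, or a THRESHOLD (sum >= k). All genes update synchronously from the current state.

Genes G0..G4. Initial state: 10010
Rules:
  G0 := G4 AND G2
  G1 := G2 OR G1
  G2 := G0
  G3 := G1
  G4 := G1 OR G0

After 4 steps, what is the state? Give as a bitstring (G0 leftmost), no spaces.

Step 1: G0=G4&G2=0&0=0 G1=G2|G1=0|0=0 G2=G0=1 G3=G1=0 G4=G1|G0=0|1=1 -> 00101
Step 2: G0=G4&G2=1&1=1 G1=G2|G1=1|0=1 G2=G0=0 G3=G1=0 G4=G1|G0=0|0=0 -> 11000
Step 3: G0=G4&G2=0&0=0 G1=G2|G1=0|1=1 G2=G0=1 G3=G1=1 G4=G1|G0=1|1=1 -> 01111
Step 4: G0=G4&G2=1&1=1 G1=G2|G1=1|1=1 G2=G0=0 G3=G1=1 G4=G1|G0=1|0=1 -> 11011

11011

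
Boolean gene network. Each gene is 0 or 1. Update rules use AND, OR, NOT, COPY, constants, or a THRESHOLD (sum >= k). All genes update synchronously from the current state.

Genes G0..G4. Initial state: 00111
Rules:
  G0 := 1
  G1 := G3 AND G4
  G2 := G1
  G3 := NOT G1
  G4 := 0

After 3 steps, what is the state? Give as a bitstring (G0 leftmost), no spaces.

Step 1: G0=1(const) G1=G3&G4=1&1=1 G2=G1=0 G3=NOT G1=NOT 0=1 G4=0(const) -> 11010
Step 2: G0=1(const) G1=G3&G4=1&0=0 G2=G1=1 G3=NOT G1=NOT 1=0 G4=0(const) -> 10100
Step 3: G0=1(const) G1=G3&G4=0&0=0 G2=G1=0 G3=NOT G1=NOT 0=1 G4=0(const) -> 10010

10010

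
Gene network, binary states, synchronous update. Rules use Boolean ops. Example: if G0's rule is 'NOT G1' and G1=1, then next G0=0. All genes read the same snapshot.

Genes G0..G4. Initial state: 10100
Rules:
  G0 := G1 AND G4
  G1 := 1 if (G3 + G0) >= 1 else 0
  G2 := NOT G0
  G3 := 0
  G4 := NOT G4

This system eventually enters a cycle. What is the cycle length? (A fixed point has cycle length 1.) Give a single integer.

Answer: 2

Derivation:
Step 0: 10100
Step 1: G0=G1&G4=0&0=0 G1=(0+1>=1)=1 G2=NOT G0=NOT 1=0 G3=0(const) G4=NOT G4=NOT 0=1 -> 01001
Step 2: G0=G1&G4=1&1=1 G1=(0+0>=1)=0 G2=NOT G0=NOT 0=1 G3=0(const) G4=NOT G4=NOT 1=0 -> 10100
State from step 2 equals state from step 0 -> cycle length 2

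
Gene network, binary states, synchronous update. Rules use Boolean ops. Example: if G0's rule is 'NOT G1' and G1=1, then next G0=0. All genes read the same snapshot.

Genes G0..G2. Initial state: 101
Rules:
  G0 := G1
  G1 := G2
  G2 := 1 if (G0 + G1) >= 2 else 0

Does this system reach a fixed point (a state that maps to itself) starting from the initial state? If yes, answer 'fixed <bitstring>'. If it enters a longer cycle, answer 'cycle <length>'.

Step 0: 101
Step 1: G0=G1=0 G1=G2=1 G2=(1+0>=2)=0 -> 010
Step 2: G0=G1=1 G1=G2=0 G2=(0+1>=2)=0 -> 100
Step 3: G0=G1=0 G1=G2=0 G2=(1+0>=2)=0 -> 000
Step 4: G0=G1=0 G1=G2=0 G2=(0+0>=2)=0 -> 000
Fixed point reached at step 3: 000

Answer: fixed 000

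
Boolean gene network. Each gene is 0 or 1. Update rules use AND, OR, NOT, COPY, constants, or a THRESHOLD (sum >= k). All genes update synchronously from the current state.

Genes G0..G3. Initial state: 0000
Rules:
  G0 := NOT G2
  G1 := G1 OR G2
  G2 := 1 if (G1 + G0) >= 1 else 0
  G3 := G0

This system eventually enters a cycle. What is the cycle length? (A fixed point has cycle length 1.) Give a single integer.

Step 0: 0000
Step 1: G0=NOT G2=NOT 0=1 G1=G1|G2=0|0=0 G2=(0+0>=1)=0 G3=G0=0 -> 1000
Step 2: G0=NOT G2=NOT 0=1 G1=G1|G2=0|0=0 G2=(0+1>=1)=1 G3=G0=1 -> 1011
Step 3: G0=NOT G2=NOT 1=0 G1=G1|G2=0|1=1 G2=(0+1>=1)=1 G3=G0=1 -> 0111
Step 4: G0=NOT G2=NOT 1=0 G1=G1|G2=1|1=1 G2=(1+0>=1)=1 G3=G0=0 -> 0110
Step 5: G0=NOT G2=NOT 1=0 G1=G1|G2=1|1=1 G2=(1+0>=1)=1 G3=G0=0 -> 0110
State from step 5 equals state from step 4 -> cycle length 1

Answer: 1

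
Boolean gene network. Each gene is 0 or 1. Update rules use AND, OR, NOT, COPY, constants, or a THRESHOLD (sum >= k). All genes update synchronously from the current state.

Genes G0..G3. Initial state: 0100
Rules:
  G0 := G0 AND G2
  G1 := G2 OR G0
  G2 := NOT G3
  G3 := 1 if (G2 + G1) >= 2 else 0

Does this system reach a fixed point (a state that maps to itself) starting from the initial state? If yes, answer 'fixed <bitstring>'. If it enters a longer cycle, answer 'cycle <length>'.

Answer: cycle 5

Derivation:
Step 0: 0100
Step 1: G0=G0&G2=0&0=0 G1=G2|G0=0|0=0 G2=NOT G3=NOT 0=1 G3=(0+1>=2)=0 -> 0010
Step 2: G0=G0&G2=0&1=0 G1=G2|G0=1|0=1 G2=NOT G3=NOT 0=1 G3=(1+0>=2)=0 -> 0110
Step 3: G0=G0&G2=0&1=0 G1=G2|G0=1|0=1 G2=NOT G3=NOT 0=1 G3=(1+1>=2)=1 -> 0111
Step 4: G0=G0&G2=0&1=0 G1=G2|G0=1|0=1 G2=NOT G3=NOT 1=0 G3=(1+1>=2)=1 -> 0101
Step 5: G0=G0&G2=0&0=0 G1=G2|G0=0|0=0 G2=NOT G3=NOT 1=0 G3=(0+1>=2)=0 -> 0000
Step 6: G0=G0&G2=0&0=0 G1=G2|G0=0|0=0 G2=NOT G3=NOT 0=1 G3=(0+0>=2)=0 -> 0010
Cycle of length 5 starting at step 1 -> no fixed point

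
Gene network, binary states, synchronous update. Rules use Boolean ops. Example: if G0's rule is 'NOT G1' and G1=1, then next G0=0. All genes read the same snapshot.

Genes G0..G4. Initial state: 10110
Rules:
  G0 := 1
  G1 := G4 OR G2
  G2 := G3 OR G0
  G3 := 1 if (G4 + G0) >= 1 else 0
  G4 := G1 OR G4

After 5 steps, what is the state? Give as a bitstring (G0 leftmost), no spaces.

Step 1: G0=1(const) G1=G4|G2=0|1=1 G2=G3|G0=1|1=1 G3=(0+1>=1)=1 G4=G1|G4=0|0=0 -> 11110
Step 2: G0=1(const) G1=G4|G2=0|1=1 G2=G3|G0=1|1=1 G3=(0+1>=1)=1 G4=G1|G4=1|0=1 -> 11111
Step 3: G0=1(const) G1=G4|G2=1|1=1 G2=G3|G0=1|1=1 G3=(1+1>=1)=1 G4=G1|G4=1|1=1 -> 11111
Step 4: G0=1(const) G1=G4|G2=1|1=1 G2=G3|G0=1|1=1 G3=(1+1>=1)=1 G4=G1|G4=1|1=1 -> 11111
Step 5: G0=1(const) G1=G4|G2=1|1=1 G2=G3|G0=1|1=1 G3=(1+1>=1)=1 G4=G1|G4=1|1=1 -> 11111

11111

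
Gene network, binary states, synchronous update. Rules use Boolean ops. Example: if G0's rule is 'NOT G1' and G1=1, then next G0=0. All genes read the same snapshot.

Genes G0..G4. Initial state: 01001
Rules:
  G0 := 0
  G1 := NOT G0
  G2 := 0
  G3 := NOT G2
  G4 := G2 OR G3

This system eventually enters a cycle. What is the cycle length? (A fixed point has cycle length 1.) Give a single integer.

Answer: 1

Derivation:
Step 0: 01001
Step 1: G0=0(const) G1=NOT G0=NOT 0=1 G2=0(const) G3=NOT G2=NOT 0=1 G4=G2|G3=0|0=0 -> 01010
Step 2: G0=0(const) G1=NOT G0=NOT 0=1 G2=0(const) G3=NOT G2=NOT 0=1 G4=G2|G3=0|1=1 -> 01011
Step 3: G0=0(const) G1=NOT G0=NOT 0=1 G2=0(const) G3=NOT G2=NOT 0=1 G4=G2|G3=0|1=1 -> 01011
State from step 3 equals state from step 2 -> cycle length 1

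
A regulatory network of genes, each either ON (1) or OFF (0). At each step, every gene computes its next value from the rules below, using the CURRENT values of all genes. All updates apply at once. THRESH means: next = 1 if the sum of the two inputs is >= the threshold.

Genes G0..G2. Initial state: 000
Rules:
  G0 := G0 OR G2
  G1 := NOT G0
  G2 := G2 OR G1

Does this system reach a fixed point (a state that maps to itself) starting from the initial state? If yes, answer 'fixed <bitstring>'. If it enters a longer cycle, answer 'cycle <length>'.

Step 0: 000
Step 1: G0=G0|G2=0|0=0 G1=NOT G0=NOT 0=1 G2=G2|G1=0|0=0 -> 010
Step 2: G0=G0|G2=0|0=0 G1=NOT G0=NOT 0=1 G2=G2|G1=0|1=1 -> 011
Step 3: G0=G0|G2=0|1=1 G1=NOT G0=NOT 0=1 G2=G2|G1=1|1=1 -> 111
Step 4: G0=G0|G2=1|1=1 G1=NOT G0=NOT 1=0 G2=G2|G1=1|1=1 -> 101
Step 5: G0=G0|G2=1|1=1 G1=NOT G0=NOT 1=0 G2=G2|G1=1|0=1 -> 101
Fixed point reached at step 4: 101

Answer: fixed 101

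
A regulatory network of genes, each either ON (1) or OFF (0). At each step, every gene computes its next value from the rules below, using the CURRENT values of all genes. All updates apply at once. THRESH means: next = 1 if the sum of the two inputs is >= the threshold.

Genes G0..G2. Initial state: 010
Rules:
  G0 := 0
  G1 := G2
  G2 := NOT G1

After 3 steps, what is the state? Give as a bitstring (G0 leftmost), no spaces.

Step 1: G0=0(const) G1=G2=0 G2=NOT G1=NOT 1=0 -> 000
Step 2: G0=0(const) G1=G2=0 G2=NOT G1=NOT 0=1 -> 001
Step 3: G0=0(const) G1=G2=1 G2=NOT G1=NOT 0=1 -> 011

011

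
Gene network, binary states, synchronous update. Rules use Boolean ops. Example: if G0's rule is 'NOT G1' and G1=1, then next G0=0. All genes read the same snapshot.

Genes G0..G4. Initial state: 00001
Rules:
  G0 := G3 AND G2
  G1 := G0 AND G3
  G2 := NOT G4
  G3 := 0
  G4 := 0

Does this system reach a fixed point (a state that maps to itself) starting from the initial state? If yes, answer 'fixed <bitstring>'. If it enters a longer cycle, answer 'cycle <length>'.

Step 0: 00001
Step 1: G0=G3&G2=0&0=0 G1=G0&G3=0&0=0 G2=NOT G4=NOT 1=0 G3=0(const) G4=0(const) -> 00000
Step 2: G0=G3&G2=0&0=0 G1=G0&G3=0&0=0 G2=NOT G4=NOT 0=1 G3=0(const) G4=0(const) -> 00100
Step 3: G0=G3&G2=0&1=0 G1=G0&G3=0&0=0 G2=NOT G4=NOT 0=1 G3=0(const) G4=0(const) -> 00100
Fixed point reached at step 2: 00100

Answer: fixed 00100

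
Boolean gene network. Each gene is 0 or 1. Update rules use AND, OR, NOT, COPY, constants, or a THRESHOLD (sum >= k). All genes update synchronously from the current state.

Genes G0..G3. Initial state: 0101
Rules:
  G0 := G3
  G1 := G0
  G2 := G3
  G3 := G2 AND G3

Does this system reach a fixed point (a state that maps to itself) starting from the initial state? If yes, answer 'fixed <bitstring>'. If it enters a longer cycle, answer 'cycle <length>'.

Step 0: 0101
Step 1: G0=G3=1 G1=G0=0 G2=G3=1 G3=G2&G3=0&1=0 -> 1010
Step 2: G0=G3=0 G1=G0=1 G2=G3=0 G3=G2&G3=1&0=0 -> 0100
Step 3: G0=G3=0 G1=G0=0 G2=G3=0 G3=G2&G3=0&0=0 -> 0000
Step 4: G0=G3=0 G1=G0=0 G2=G3=0 G3=G2&G3=0&0=0 -> 0000
Fixed point reached at step 3: 0000

Answer: fixed 0000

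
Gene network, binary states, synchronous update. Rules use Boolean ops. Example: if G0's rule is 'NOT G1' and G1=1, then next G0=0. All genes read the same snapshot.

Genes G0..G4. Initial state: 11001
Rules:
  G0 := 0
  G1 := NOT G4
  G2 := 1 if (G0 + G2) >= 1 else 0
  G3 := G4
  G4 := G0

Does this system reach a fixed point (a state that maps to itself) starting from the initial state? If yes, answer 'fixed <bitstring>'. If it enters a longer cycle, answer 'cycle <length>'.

Answer: fixed 01100

Derivation:
Step 0: 11001
Step 1: G0=0(const) G1=NOT G4=NOT 1=0 G2=(1+0>=1)=1 G3=G4=1 G4=G0=1 -> 00111
Step 2: G0=0(const) G1=NOT G4=NOT 1=0 G2=(0+1>=1)=1 G3=G4=1 G4=G0=0 -> 00110
Step 3: G0=0(const) G1=NOT G4=NOT 0=1 G2=(0+1>=1)=1 G3=G4=0 G4=G0=0 -> 01100
Step 4: G0=0(const) G1=NOT G4=NOT 0=1 G2=(0+1>=1)=1 G3=G4=0 G4=G0=0 -> 01100
Fixed point reached at step 3: 01100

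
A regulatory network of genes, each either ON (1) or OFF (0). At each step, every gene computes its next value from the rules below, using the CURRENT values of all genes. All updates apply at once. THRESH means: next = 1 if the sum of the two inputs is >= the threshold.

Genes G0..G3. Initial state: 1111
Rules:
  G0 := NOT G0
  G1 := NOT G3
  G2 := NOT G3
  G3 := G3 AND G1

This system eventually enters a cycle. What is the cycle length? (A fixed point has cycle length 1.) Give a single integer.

Step 0: 1111
Step 1: G0=NOT G0=NOT 1=0 G1=NOT G3=NOT 1=0 G2=NOT G3=NOT 1=0 G3=G3&G1=1&1=1 -> 0001
Step 2: G0=NOT G0=NOT 0=1 G1=NOT G3=NOT 1=0 G2=NOT G3=NOT 1=0 G3=G3&G1=1&0=0 -> 1000
Step 3: G0=NOT G0=NOT 1=0 G1=NOT G3=NOT 0=1 G2=NOT G3=NOT 0=1 G3=G3&G1=0&0=0 -> 0110
Step 4: G0=NOT G0=NOT 0=1 G1=NOT G3=NOT 0=1 G2=NOT G3=NOT 0=1 G3=G3&G1=0&1=0 -> 1110
Step 5: G0=NOT G0=NOT 1=0 G1=NOT G3=NOT 0=1 G2=NOT G3=NOT 0=1 G3=G3&G1=0&1=0 -> 0110
State from step 5 equals state from step 3 -> cycle length 2

Answer: 2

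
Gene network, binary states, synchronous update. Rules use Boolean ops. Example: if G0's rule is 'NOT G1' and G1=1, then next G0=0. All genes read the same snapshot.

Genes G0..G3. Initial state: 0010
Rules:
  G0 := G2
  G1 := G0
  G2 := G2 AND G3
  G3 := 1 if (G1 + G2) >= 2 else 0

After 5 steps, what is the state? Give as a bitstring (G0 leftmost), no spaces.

Step 1: G0=G2=1 G1=G0=0 G2=G2&G3=1&0=0 G3=(0+1>=2)=0 -> 1000
Step 2: G0=G2=0 G1=G0=1 G2=G2&G3=0&0=0 G3=(0+0>=2)=0 -> 0100
Step 3: G0=G2=0 G1=G0=0 G2=G2&G3=0&0=0 G3=(1+0>=2)=0 -> 0000
Step 4: G0=G2=0 G1=G0=0 G2=G2&G3=0&0=0 G3=(0+0>=2)=0 -> 0000
Step 5: G0=G2=0 G1=G0=0 G2=G2&G3=0&0=0 G3=(0+0>=2)=0 -> 0000

0000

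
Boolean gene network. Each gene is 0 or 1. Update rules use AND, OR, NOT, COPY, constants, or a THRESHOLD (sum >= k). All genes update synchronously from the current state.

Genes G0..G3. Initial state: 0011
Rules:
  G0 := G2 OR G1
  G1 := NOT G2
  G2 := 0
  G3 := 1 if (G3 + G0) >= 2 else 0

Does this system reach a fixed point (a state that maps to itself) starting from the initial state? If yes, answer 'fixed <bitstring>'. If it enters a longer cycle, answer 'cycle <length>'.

Answer: fixed 1100

Derivation:
Step 0: 0011
Step 1: G0=G2|G1=1|0=1 G1=NOT G2=NOT 1=0 G2=0(const) G3=(1+0>=2)=0 -> 1000
Step 2: G0=G2|G1=0|0=0 G1=NOT G2=NOT 0=1 G2=0(const) G3=(0+1>=2)=0 -> 0100
Step 3: G0=G2|G1=0|1=1 G1=NOT G2=NOT 0=1 G2=0(const) G3=(0+0>=2)=0 -> 1100
Step 4: G0=G2|G1=0|1=1 G1=NOT G2=NOT 0=1 G2=0(const) G3=(0+1>=2)=0 -> 1100
Fixed point reached at step 3: 1100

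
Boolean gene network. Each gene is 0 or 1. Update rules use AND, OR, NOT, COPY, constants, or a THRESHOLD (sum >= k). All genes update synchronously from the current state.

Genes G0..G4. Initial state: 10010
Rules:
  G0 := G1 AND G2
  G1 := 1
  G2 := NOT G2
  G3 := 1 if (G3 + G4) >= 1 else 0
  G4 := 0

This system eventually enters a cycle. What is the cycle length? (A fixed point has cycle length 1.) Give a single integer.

Step 0: 10010
Step 1: G0=G1&G2=0&0=0 G1=1(const) G2=NOT G2=NOT 0=1 G3=(1+0>=1)=1 G4=0(const) -> 01110
Step 2: G0=G1&G2=1&1=1 G1=1(const) G2=NOT G2=NOT 1=0 G3=(1+0>=1)=1 G4=0(const) -> 11010
Step 3: G0=G1&G2=1&0=0 G1=1(const) G2=NOT G2=NOT 0=1 G3=(1+0>=1)=1 G4=0(const) -> 01110
State from step 3 equals state from step 1 -> cycle length 2

Answer: 2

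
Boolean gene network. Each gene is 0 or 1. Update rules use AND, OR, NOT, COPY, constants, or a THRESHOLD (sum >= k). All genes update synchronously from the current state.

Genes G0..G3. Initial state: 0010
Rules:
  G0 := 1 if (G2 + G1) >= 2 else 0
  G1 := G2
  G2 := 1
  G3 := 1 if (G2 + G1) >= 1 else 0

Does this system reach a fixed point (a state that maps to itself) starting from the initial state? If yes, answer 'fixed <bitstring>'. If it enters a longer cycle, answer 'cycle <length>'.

Step 0: 0010
Step 1: G0=(1+0>=2)=0 G1=G2=1 G2=1(const) G3=(1+0>=1)=1 -> 0111
Step 2: G0=(1+1>=2)=1 G1=G2=1 G2=1(const) G3=(1+1>=1)=1 -> 1111
Step 3: G0=(1+1>=2)=1 G1=G2=1 G2=1(const) G3=(1+1>=1)=1 -> 1111
Fixed point reached at step 2: 1111

Answer: fixed 1111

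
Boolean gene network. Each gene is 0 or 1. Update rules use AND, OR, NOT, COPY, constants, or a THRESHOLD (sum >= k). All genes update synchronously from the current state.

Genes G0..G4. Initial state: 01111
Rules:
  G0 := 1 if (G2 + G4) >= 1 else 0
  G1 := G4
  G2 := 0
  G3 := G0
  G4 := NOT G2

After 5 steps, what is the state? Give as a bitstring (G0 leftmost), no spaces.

Step 1: G0=(1+1>=1)=1 G1=G4=1 G2=0(const) G3=G0=0 G4=NOT G2=NOT 1=0 -> 11000
Step 2: G0=(0+0>=1)=0 G1=G4=0 G2=0(const) G3=G0=1 G4=NOT G2=NOT 0=1 -> 00011
Step 3: G0=(0+1>=1)=1 G1=G4=1 G2=0(const) G3=G0=0 G4=NOT G2=NOT 0=1 -> 11001
Step 4: G0=(0+1>=1)=1 G1=G4=1 G2=0(const) G3=G0=1 G4=NOT G2=NOT 0=1 -> 11011
Step 5: G0=(0+1>=1)=1 G1=G4=1 G2=0(const) G3=G0=1 G4=NOT G2=NOT 0=1 -> 11011

11011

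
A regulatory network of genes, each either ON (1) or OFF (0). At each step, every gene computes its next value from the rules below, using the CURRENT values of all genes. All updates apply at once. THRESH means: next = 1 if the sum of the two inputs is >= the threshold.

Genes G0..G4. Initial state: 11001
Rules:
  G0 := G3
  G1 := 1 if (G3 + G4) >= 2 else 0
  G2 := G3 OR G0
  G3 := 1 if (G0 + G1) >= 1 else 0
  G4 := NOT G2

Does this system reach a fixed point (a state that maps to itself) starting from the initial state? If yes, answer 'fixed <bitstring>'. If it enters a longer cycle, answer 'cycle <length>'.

Answer: cycle 2

Derivation:
Step 0: 11001
Step 1: G0=G3=0 G1=(0+1>=2)=0 G2=G3|G0=0|1=1 G3=(1+1>=1)=1 G4=NOT G2=NOT 0=1 -> 00111
Step 2: G0=G3=1 G1=(1+1>=2)=1 G2=G3|G0=1|0=1 G3=(0+0>=1)=0 G4=NOT G2=NOT 1=0 -> 11100
Step 3: G0=G3=0 G1=(0+0>=2)=0 G2=G3|G0=0|1=1 G3=(1+1>=1)=1 G4=NOT G2=NOT 1=0 -> 00110
Step 4: G0=G3=1 G1=(1+0>=2)=0 G2=G3|G0=1|0=1 G3=(0+0>=1)=0 G4=NOT G2=NOT 1=0 -> 10100
Step 5: G0=G3=0 G1=(0+0>=2)=0 G2=G3|G0=0|1=1 G3=(1+0>=1)=1 G4=NOT G2=NOT 1=0 -> 00110
Cycle of length 2 starting at step 3 -> no fixed point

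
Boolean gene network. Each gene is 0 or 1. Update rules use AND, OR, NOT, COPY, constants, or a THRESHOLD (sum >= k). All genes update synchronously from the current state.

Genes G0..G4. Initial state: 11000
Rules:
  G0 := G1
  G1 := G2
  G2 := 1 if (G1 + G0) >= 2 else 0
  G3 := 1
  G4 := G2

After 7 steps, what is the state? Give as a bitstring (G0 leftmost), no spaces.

Step 1: G0=G1=1 G1=G2=0 G2=(1+1>=2)=1 G3=1(const) G4=G2=0 -> 10110
Step 2: G0=G1=0 G1=G2=1 G2=(0+1>=2)=0 G3=1(const) G4=G2=1 -> 01011
Step 3: G0=G1=1 G1=G2=0 G2=(1+0>=2)=0 G3=1(const) G4=G2=0 -> 10010
Step 4: G0=G1=0 G1=G2=0 G2=(0+1>=2)=0 G3=1(const) G4=G2=0 -> 00010
Step 5: G0=G1=0 G1=G2=0 G2=(0+0>=2)=0 G3=1(const) G4=G2=0 -> 00010
Step 6: G0=G1=0 G1=G2=0 G2=(0+0>=2)=0 G3=1(const) G4=G2=0 -> 00010
Step 7: G0=G1=0 G1=G2=0 G2=(0+0>=2)=0 G3=1(const) G4=G2=0 -> 00010

00010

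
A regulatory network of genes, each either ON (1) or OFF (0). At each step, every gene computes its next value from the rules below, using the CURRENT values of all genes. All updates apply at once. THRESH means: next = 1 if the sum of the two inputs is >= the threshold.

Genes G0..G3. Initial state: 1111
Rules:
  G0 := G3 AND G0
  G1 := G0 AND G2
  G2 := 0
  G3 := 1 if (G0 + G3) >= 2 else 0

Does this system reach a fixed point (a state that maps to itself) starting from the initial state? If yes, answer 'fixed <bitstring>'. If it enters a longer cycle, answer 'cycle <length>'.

Answer: fixed 1001

Derivation:
Step 0: 1111
Step 1: G0=G3&G0=1&1=1 G1=G0&G2=1&1=1 G2=0(const) G3=(1+1>=2)=1 -> 1101
Step 2: G0=G3&G0=1&1=1 G1=G0&G2=1&0=0 G2=0(const) G3=(1+1>=2)=1 -> 1001
Step 3: G0=G3&G0=1&1=1 G1=G0&G2=1&0=0 G2=0(const) G3=(1+1>=2)=1 -> 1001
Fixed point reached at step 2: 1001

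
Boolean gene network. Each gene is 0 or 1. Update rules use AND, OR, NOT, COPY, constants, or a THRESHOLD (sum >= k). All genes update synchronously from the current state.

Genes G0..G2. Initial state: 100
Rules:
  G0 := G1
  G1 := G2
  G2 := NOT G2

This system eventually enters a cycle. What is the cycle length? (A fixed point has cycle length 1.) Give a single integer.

Answer: 2

Derivation:
Step 0: 100
Step 1: G0=G1=0 G1=G2=0 G2=NOT G2=NOT 0=1 -> 001
Step 2: G0=G1=0 G1=G2=1 G2=NOT G2=NOT 1=0 -> 010
Step 3: G0=G1=1 G1=G2=0 G2=NOT G2=NOT 0=1 -> 101
Step 4: G0=G1=0 G1=G2=1 G2=NOT G2=NOT 1=0 -> 010
State from step 4 equals state from step 2 -> cycle length 2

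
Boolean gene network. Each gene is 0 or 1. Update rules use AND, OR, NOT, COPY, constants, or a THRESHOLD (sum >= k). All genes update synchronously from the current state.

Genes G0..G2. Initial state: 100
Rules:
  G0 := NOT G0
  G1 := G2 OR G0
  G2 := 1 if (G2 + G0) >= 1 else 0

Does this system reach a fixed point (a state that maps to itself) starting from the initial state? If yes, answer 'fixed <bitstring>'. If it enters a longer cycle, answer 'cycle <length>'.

Step 0: 100
Step 1: G0=NOT G0=NOT 1=0 G1=G2|G0=0|1=1 G2=(0+1>=1)=1 -> 011
Step 2: G0=NOT G0=NOT 0=1 G1=G2|G0=1|0=1 G2=(1+0>=1)=1 -> 111
Step 3: G0=NOT G0=NOT 1=0 G1=G2|G0=1|1=1 G2=(1+1>=1)=1 -> 011
Cycle of length 2 starting at step 1 -> no fixed point

Answer: cycle 2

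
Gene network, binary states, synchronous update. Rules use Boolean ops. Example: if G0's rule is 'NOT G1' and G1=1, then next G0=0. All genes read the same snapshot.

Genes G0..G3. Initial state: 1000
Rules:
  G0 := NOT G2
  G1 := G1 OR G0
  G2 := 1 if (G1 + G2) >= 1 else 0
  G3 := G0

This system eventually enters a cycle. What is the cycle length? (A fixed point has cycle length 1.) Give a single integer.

Answer: 1

Derivation:
Step 0: 1000
Step 1: G0=NOT G2=NOT 0=1 G1=G1|G0=0|1=1 G2=(0+0>=1)=0 G3=G0=1 -> 1101
Step 2: G0=NOT G2=NOT 0=1 G1=G1|G0=1|1=1 G2=(1+0>=1)=1 G3=G0=1 -> 1111
Step 3: G0=NOT G2=NOT 1=0 G1=G1|G0=1|1=1 G2=(1+1>=1)=1 G3=G0=1 -> 0111
Step 4: G0=NOT G2=NOT 1=0 G1=G1|G0=1|0=1 G2=(1+1>=1)=1 G3=G0=0 -> 0110
Step 5: G0=NOT G2=NOT 1=0 G1=G1|G0=1|0=1 G2=(1+1>=1)=1 G3=G0=0 -> 0110
State from step 5 equals state from step 4 -> cycle length 1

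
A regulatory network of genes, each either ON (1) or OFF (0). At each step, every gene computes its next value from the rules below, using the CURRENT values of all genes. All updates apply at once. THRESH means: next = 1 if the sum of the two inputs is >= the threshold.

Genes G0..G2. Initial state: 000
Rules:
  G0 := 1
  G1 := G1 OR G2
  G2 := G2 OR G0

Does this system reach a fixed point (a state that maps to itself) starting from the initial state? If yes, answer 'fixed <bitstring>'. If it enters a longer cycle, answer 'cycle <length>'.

Answer: fixed 111

Derivation:
Step 0: 000
Step 1: G0=1(const) G1=G1|G2=0|0=0 G2=G2|G0=0|0=0 -> 100
Step 2: G0=1(const) G1=G1|G2=0|0=0 G2=G2|G0=0|1=1 -> 101
Step 3: G0=1(const) G1=G1|G2=0|1=1 G2=G2|G0=1|1=1 -> 111
Step 4: G0=1(const) G1=G1|G2=1|1=1 G2=G2|G0=1|1=1 -> 111
Fixed point reached at step 3: 111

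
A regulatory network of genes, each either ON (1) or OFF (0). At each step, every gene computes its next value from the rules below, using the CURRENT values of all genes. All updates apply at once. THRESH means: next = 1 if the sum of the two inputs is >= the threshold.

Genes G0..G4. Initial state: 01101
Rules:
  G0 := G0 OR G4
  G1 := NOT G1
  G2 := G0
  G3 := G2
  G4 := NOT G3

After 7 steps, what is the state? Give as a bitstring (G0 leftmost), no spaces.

Step 1: G0=G0|G4=0|1=1 G1=NOT G1=NOT 1=0 G2=G0=0 G3=G2=1 G4=NOT G3=NOT 0=1 -> 10011
Step 2: G0=G0|G4=1|1=1 G1=NOT G1=NOT 0=1 G2=G0=1 G3=G2=0 G4=NOT G3=NOT 1=0 -> 11100
Step 3: G0=G0|G4=1|0=1 G1=NOT G1=NOT 1=0 G2=G0=1 G3=G2=1 G4=NOT G3=NOT 0=1 -> 10111
Step 4: G0=G0|G4=1|1=1 G1=NOT G1=NOT 0=1 G2=G0=1 G3=G2=1 G4=NOT G3=NOT 1=0 -> 11110
Step 5: G0=G0|G4=1|0=1 G1=NOT G1=NOT 1=0 G2=G0=1 G3=G2=1 G4=NOT G3=NOT 1=0 -> 10110
Step 6: G0=G0|G4=1|0=1 G1=NOT G1=NOT 0=1 G2=G0=1 G3=G2=1 G4=NOT G3=NOT 1=0 -> 11110
Step 7: G0=G0|G4=1|0=1 G1=NOT G1=NOT 1=0 G2=G0=1 G3=G2=1 G4=NOT G3=NOT 1=0 -> 10110

10110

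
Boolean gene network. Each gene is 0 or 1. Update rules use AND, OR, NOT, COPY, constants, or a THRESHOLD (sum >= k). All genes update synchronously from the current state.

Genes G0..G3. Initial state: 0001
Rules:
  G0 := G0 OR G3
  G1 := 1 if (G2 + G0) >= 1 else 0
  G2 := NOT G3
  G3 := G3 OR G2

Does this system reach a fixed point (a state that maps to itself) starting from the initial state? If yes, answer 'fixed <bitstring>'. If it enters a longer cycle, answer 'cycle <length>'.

Step 0: 0001
Step 1: G0=G0|G3=0|1=1 G1=(0+0>=1)=0 G2=NOT G3=NOT 1=0 G3=G3|G2=1|0=1 -> 1001
Step 2: G0=G0|G3=1|1=1 G1=(0+1>=1)=1 G2=NOT G3=NOT 1=0 G3=G3|G2=1|0=1 -> 1101
Step 3: G0=G0|G3=1|1=1 G1=(0+1>=1)=1 G2=NOT G3=NOT 1=0 G3=G3|G2=1|0=1 -> 1101
Fixed point reached at step 2: 1101

Answer: fixed 1101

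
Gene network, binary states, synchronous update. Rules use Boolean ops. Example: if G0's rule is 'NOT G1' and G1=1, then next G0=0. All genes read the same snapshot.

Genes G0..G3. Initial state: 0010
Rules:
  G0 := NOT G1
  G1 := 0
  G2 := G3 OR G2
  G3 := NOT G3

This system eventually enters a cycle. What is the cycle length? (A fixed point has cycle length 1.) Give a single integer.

Step 0: 0010
Step 1: G0=NOT G1=NOT 0=1 G1=0(const) G2=G3|G2=0|1=1 G3=NOT G3=NOT 0=1 -> 1011
Step 2: G0=NOT G1=NOT 0=1 G1=0(const) G2=G3|G2=1|1=1 G3=NOT G3=NOT 1=0 -> 1010
Step 3: G0=NOT G1=NOT 0=1 G1=0(const) G2=G3|G2=0|1=1 G3=NOT G3=NOT 0=1 -> 1011
State from step 3 equals state from step 1 -> cycle length 2

Answer: 2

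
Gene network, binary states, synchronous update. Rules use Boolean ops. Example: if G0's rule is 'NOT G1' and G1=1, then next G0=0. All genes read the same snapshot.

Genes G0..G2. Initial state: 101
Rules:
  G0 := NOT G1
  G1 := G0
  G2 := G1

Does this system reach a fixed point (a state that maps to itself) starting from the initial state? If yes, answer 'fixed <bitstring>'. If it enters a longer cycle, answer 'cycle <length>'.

Step 0: 101
Step 1: G0=NOT G1=NOT 0=1 G1=G0=1 G2=G1=0 -> 110
Step 2: G0=NOT G1=NOT 1=0 G1=G0=1 G2=G1=1 -> 011
Step 3: G0=NOT G1=NOT 1=0 G1=G0=0 G2=G1=1 -> 001
Step 4: G0=NOT G1=NOT 0=1 G1=G0=0 G2=G1=0 -> 100
Step 5: G0=NOT G1=NOT 0=1 G1=G0=1 G2=G1=0 -> 110
Cycle of length 4 starting at step 1 -> no fixed point

Answer: cycle 4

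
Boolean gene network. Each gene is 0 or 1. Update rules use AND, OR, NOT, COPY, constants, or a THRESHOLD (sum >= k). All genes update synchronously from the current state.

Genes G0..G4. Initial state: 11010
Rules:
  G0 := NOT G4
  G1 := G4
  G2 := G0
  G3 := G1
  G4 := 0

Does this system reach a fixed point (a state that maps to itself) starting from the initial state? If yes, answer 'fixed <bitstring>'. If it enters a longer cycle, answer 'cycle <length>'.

Step 0: 11010
Step 1: G0=NOT G4=NOT 0=1 G1=G4=0 G2=G0=1 G3=G1=1 G4=0(const) -> 10110
Step 2: G0=NOT G4=NOT 0=1 G1=G4=0 G2=G0=1 G3=G1=0 G4=0(const) -> 10100
Step 3: G0=NOT G4=NOT 0=1 G1=G4=0 G2=G0=1 G3=G1=0 G4=0(const) -> 10100
Fixed point reached at step 2: 10100

Answer: fixed 10100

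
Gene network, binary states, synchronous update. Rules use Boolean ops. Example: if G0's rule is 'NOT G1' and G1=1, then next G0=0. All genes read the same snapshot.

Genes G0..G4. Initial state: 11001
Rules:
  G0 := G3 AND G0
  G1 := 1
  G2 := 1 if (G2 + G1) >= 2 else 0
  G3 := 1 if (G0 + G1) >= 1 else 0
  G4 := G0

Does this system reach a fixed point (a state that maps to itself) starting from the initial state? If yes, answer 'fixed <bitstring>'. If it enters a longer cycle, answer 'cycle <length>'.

Step 0: 11001
Step 1: G0=G3&G0=0&1=0 G1=1(const) G2=(0+1>=2)=0 G3=(1+1>=1)=1 G4=G0=1 -> 01011
Step 2: G0=G3&G0=1&0=0 G1=1(const) G2=(0+1>=2)=0 G3=(0+1>=1)=1 G4=G0=0 -> 01010
Step 3: G0=G3&G0=1&0=0 G1=1(const) G2=(0+1>=2)=0 G3=(0+1>=1)=1 G4=G0=0 -> 01010
Fixed point reached at step 2: 01010

Answer: fixed 01010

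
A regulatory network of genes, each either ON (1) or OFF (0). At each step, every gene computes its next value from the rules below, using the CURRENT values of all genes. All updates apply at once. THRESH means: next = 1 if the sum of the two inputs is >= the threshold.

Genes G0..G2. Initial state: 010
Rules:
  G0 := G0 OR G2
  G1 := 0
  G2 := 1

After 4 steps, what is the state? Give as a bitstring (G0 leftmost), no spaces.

Step 1: G0=G0|G2=0|0=0 G1=0(const) G2=1(const) -> 001
Step 2: G0=G0|G2=0|1=1 G1=0(const) G2=1(const) -> 101
Step 3: G0=G0|G2=1|1=1 G1=0(const) G2=1(const) -> 101
Step 4: G0=G0|G2=1|1=1 G1=0(const) G2=1(const) -> 101

101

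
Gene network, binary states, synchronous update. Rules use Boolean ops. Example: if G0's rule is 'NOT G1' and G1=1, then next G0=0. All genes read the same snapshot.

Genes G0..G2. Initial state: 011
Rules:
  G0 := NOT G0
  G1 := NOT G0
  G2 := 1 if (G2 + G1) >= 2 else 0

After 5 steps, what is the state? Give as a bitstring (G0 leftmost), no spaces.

Step 1: G0=NOT G0=NOT 0=1 G1=NOT G0=NOT 0=1 G2=(1+1>=2)=1 -> 111
Step 2: G0=NOT G0=NOT 1=0 G1=NOT G0=NOT 1=0 G2=(1+1>=2)=1 -> 001
Step 3: G0=NOT G0=NOT 0=1 G1=NOT G0=NOT 0=1 G2=(1+0>=2)=0 -> 110
Step 4: G0=NOT G0=NOT 1=0 G1=NOT G0=NOT 1=0 G2=(0+1>=2)=0 -> 000
Step 5: G0=NOT G0=NOT 0=1 G1=NOT G0=NOT 0=1 G2=(0+0>=2)=0 -> 110

110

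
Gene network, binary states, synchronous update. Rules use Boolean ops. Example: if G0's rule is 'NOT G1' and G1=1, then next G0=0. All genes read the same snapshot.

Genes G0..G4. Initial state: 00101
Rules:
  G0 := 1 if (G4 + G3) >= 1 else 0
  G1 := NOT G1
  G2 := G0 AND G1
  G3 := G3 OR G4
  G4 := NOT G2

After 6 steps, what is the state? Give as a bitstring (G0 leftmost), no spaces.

Step 1: G0=(1+0>=1)=1 G1=NOT G1=NOT 0=1 G2=G0&G1=0&0=0 G3=G3|G4=0|1=1 G4=NOT G2=NOT 1=0 -> 11010
Step 2: G0=(0+1>=1)=1 G1=NOT G1=NOT 1=0 G2=G0&G1=1&1=1 G3=G3|G4=1|0=1 G4=NOT G2=NOT 0=1 -> 10111
Step 3: G0=(1+1>=1)=1 G1=NOT G1=NOT 0=1 G2=G0&G1=1&0=0 G3=G3|G4=1|1=1 G4=NOT G2=NOT 1=0 -> 11010
Step 4: G0=(0+1>=1)=1 G1=NOT G1=NOT 1=0 G2=G0&G1=1&1=1 G3=G3|G4=1|0=1 G4=NOT G2=NOT 0=1 -> 10111
Step 5: G0=(1+1>=1)=1 G1=NOT G1=NOT 0=1 G2=G0&G1=1&0=0 G3=G3|G4=1|1=1 G4=NOT G2=NOT 1=0 -> 11010
Step 6: G0=(0+1>=1)=1 G1=NOT G1=NOT 1=0 G2=G0&G1=1&1=1 G3=G3|G4=1|0=1 G4=NOT G2=NOT 0=1 -> 10111

10111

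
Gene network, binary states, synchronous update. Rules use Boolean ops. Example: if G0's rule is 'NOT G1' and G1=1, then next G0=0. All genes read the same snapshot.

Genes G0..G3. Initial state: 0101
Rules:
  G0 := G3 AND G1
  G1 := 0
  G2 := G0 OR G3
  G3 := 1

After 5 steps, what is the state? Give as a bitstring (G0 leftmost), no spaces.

Step 1: G0=G3&G1=1&1=1 G1=0(const) G2=G0|G3=0|1=1 G3=1(const) -> 1011
Step 2: G0=G3&G1=1&0=0 G1=0(const) G2=G0|G3=1|1=1 G3=1(const) -> 0011
Step 3: G0=G3&G1=1&0=0 G1=0(const) G2=G0|G3=0|1=1 G3=1(const) -> 0011
Step 4: G0=G3&G1=1&0=0 G1=0(const) G2=G0|G3=0|1=1 G3=1(const) -> 0011
Step 5: G0=G3&G1=1&0=0 G1=0(const) G2=G0|G3=0|1=1 G3=1(const) -> 0011

0011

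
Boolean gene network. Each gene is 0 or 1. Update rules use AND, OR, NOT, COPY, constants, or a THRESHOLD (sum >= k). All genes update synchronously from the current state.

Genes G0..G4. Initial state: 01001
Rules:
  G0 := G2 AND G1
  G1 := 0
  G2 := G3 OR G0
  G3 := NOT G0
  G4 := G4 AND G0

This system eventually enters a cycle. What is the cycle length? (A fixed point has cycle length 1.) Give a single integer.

Step 0: 01001
Step 1: G0=G2&G1=0&1=0 G1=0(const) G2=G3|G0=0|0=0 G3=NOT G0=NOT 0=1 G4=G4&G0=1&0=0 -> 00010
Step 2: G0=G2&G1=0&0=0 G1=0(const) G2=G3|G0=1|0=1 G3=NOT G0=NOT 0=1 G4=G4&G0=0&0=0 -> 00110
Step 3: G0=G2&G1=1&0=0 G1=0(const) G2=G3|G0=1|0=1 G3=NOT G0=NOT 0=1 G4=G4&G0=0&0=0 -> 00110
State from step 3 equals state from step 2 -> cycle length 1

Answer: 1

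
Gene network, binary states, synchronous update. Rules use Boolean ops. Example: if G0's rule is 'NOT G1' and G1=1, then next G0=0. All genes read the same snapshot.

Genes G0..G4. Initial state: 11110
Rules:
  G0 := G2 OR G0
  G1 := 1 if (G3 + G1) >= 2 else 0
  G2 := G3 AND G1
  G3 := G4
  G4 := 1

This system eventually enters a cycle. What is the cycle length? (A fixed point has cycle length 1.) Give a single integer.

Step 0: 11110
Step 1: G0=G2|G0=1|1=1 G1=(1+1>=2)=1 G2=G3&G1=1&1=1 G3=G4=0 G4=1(const) -> 11101
Step 2: G0=G2|G0=1|1=1 G1=(0+1>=2)=0 G2=G3&G1=0&1=0 G3=G4=1 G4=1(const) -> 10011
Step 3: G0=G2|G0=0|1=1 G1=(1+0>=2)=0 G2=G3&G1=1&0=0 G3=G4=1 G4=1(const) -> 10011
State from step 3 equals state from step 2 -> cycle length 1

Answer: 1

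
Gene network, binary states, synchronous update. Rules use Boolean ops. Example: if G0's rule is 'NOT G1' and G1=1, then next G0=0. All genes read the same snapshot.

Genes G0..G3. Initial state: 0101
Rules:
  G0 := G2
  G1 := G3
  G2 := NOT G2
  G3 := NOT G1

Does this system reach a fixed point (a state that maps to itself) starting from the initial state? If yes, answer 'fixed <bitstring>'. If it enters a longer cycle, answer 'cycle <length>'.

Answer: cycle 4

Derivation:
Step 0: 0101
Step 1: G0=G2=0 G1=G3=1 G2=NOT G2=NOT 0=1 G3=NOT G1=NOT 1=0 -> 0110
Step 2: G0=G2=1 G1=G3=0 G2=NOT G2=NOT 1=0 G3=NOT G1=NOT 1=0 -> 1000
Step 3: G0=G2=0 G1=G3=0 G2=NOT G2=NOT 0=1 G3=NOT G1=NOT 0=1 -> 0011
Step 4: G0=G2=1 G1=G3=1 G2=NOT G2=NOT 1=0 G3=NOT G1=NOT 0=1 -> 1101
Step 5: G0=G2=0 G1=G3=1 G2=NOT G2=NOT 0=1 G3=NOT G1=NOT 1=0 -> 0110
Cycle of length 4 starting at step 1 -> no fixed point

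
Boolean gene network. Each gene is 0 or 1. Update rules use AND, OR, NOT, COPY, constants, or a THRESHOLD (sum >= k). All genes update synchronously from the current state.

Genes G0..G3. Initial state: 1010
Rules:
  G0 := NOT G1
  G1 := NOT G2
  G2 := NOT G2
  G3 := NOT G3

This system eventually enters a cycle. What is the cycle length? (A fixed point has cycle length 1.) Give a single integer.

Step 0: 1010
Step 1: G0=NOT G1=NOT 0=1 G1=NOT G2=NOT 1=0 G2=NOT G2=NOT 1=0 G3=NOT G3=NOT 0=1 -> 1001
Step 2: G0=NOT G1=NOT 0=1 G1=NOT G2=NOT 0=1 G2=NOT G2=NOT 0=1 G3=NOT G3=NOT 1=0 -> 1110
Step 3: G0=NOT G1=NOT 1=0 G1=NOT G2=NOT 1=0 G2=NOT G2=NOT 1=0 G3=NOT G3=NOT 0=1 -> 0001
Step 4: G0=NOT G1=NOT 0=1 G1=NOT G2=NOT 0=1 G2=NOT G2=NOT 0=1 G3=NOT G3=NOT 1=0 -> 1110
State from step 4 equals state from step 2 -> cycle length 2

Answer: 2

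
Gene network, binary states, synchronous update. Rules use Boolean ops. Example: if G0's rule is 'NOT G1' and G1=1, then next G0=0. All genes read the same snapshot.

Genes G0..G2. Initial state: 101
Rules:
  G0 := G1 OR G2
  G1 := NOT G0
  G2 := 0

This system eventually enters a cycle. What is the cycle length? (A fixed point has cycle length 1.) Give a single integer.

Answer: 4

Derivation:
Step 0: 101
Step 1: G0=G1|G2=0|1=1 G1=NOT G0=NOT 1=0 G2=0(const) -> 100
Step 2: G0=G1|G2=0|0=0 G1=NOT G0=NOT 1=0 G2=0(const) -> 000
Step 3: G0=G1|G2=0|0=0 G1=NOT G0=NOT 0=1 G2=0(const) -> 010
Step 4: G0=G1|G2=1|0=1 G1=NOT G0=NOT 0=1 G2=0(const) -> 110
Step 5: G0=G1|G2=1|0=1 G1=NOT G0=NOT 1=0 G2=0(const) -> 100
State from step 5 equals state from step 1 -> cycle length 4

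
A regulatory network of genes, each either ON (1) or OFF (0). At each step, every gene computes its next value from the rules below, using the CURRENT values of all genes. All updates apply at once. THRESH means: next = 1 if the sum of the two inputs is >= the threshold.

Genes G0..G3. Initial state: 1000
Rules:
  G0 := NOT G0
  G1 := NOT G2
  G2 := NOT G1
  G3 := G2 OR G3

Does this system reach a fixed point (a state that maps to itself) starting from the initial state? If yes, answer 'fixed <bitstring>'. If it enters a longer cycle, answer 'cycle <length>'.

Answer: cycle 2

Derivation:
Step 0: 1000
Step 1: G0=NOT G0=NOT 1=0 G1=NOT G2=NOT 0=1 G2=NOT G1=NOT 0=1 G3=G2|G3=0|0=0 -> 0110
Step 2: G0=NOT G0=NOT 0=1 G1=NOT G2=NOT 1=0 G2=NOT G1=NOT 1=0 G3=G2|G3=1|0=1 -> 1001
Step 3: G0=NOT G0=NOT 1=0 G1=NOT G2=NOT 0=1 G2=NOT G1=NOT 0=1 G3=G2|G3=0|1=1 -> 0111
Step 4: G0=NOT G0=NOT 0=1 G1=NOT G2=NOT 1=0 G2=NOT G1=NOT 1=0 G3=G2|G3=1|1=1 -> 1001
Cycle of length 2 starting at step 2 -> no fixed point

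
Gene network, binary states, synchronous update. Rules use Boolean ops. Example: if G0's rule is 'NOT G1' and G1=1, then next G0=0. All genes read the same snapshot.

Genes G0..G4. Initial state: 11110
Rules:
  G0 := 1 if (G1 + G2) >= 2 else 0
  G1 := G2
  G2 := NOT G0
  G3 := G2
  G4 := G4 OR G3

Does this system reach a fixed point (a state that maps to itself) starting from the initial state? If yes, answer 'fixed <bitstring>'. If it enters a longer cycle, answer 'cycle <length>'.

Step 0: 11110
Step 1: G0=(1+1>=2)=1 G1=G2=1 G2=NOT G0=NOT 1=0 G3=G2=1 G4=G4|G3=0|1=1 -> 11011
Step 2: G0=(1+0>=2)=0 G1=G2=0 G2=NOT G0=NOT 1=0 G3=G2=0 G4=G4|G3=1|1=1 -> 00001
Step 3: G0=(0+0>=2)=0 G1=G2=0 G2=NOT G0=NOT 0=1 G3=G2=0 G4=G4|G3=1|0=1 -> 00101
Step 4: G0=(0+1>=2)=0 G1=G2=1 G2=NOT G0=NOT 0=1 G3=G2=1 G4=G4|G3=1|0=1 -> 01111
Step 5: G0=(1+1>=2)=1 G1=G2=1 G2=NOT G0=NOT 0=1 G3=G2=1 G4=G4|G3=1|1=1 -> 11111
Step 6: G0=(1+1>=2)=1 G1=G2=1 G2=NOT G0=NOT 1=0 G3=G2=1 G4=G4|G3=1|1=1 -> 11011
Cycle of length 5 starting at step 1 -> no fixed point

Answer: cycle 5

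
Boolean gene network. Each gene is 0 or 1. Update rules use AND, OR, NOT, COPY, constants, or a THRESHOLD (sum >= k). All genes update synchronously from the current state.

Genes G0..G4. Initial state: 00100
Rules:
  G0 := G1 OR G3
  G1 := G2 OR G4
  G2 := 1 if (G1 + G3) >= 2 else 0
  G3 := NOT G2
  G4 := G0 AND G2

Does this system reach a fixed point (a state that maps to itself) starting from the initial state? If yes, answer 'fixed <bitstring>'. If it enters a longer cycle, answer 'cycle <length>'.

Answer: fixed 10010

Derivation:
Step 0: 00100
Step 1: G0=G1|G3=0|0=0 G1=G2|G4=1|0=1 G2=(0+0>=2)=0 G3=NOT G2=NOT 1=0 G4=G0&G2=0&1=0 -> 01000
Step 2: G0=G1|G3=1|0=1 G1=G2|G4=0|0=0 G2=(1+0>=2)=0 G3=NOT G2=NOT 0=1 G4=G0&G2=0&0=0 -> 10010
Step 3: G0=G1|G3=0|1=1 G1=G2|G4=0|0=0 G2=(0+1>=2)=0 G3=NOT G2=NOT 0=1 G4=G0&G2=1&0=0 -> 10010
Fixed point reached at step 2: 10010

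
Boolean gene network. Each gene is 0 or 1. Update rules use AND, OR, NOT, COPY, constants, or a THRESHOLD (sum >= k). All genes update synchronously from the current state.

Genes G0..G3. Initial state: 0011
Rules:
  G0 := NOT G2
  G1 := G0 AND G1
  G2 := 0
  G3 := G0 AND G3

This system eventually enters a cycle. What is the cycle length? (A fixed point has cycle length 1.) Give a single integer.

Step 0: 0011
Step 1: G0=NOT G2=NOT 1=0 G1=G0&G1=0&0=0 G2=0(const) G3=G0&G3=0&1=0 -> 0000
Step 2: G0=NOT G2=NOT 0=1 G1=G0&G1=0&0=0 G2=0(const) G3=G0&G3=0&0=0 -> 1000
Step 3: G0=NOT G2=NOT 0=1 G1=G0&G1=1&0=0 G2=0(const) G3=G0&G3=1&0=0 -> 1000
State from step 3 equals state from step 2 -> cycle length 1

Answer: 1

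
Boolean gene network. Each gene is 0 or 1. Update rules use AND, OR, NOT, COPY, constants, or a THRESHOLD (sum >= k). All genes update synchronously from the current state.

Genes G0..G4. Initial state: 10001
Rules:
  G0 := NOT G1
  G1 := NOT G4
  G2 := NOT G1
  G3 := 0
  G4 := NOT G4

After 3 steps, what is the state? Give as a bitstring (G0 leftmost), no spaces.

Step 1: G0=NOT G1=NOT 0=1 G1=NOT G4=NOT 1=0 G2=NOT G1=NOT 0=1 G3=0(const) G4=NOT G4=NOT 1=0 -> 10100
Step 2: G0=NOT G1=NOT 0=1 G1=NOT G4=NOT 0=1 G2=NOT G1=NOT 0=1 G3=0(const) G4=NOT G4=NOT 0=1 -> 11101
Step 3: G0=NOT G1=NOT 1=0 G1=NOT G4=NOT 1=0 G2=NOT G1=NOT 1=0 G3=0(const) G4=NOT G4=NOT 1=0 -> 00000

00000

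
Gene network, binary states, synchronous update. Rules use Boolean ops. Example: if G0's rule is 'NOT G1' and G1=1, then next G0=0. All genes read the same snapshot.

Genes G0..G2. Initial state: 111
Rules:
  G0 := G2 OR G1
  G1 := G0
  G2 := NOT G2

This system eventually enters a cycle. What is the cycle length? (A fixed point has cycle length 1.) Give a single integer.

Step 0: 111
Step 1: G0=G2|G1=1|1=1 G1=G0=1 G2=NOT G2=NOT 1=0 -> 110
Step 2: G0=G2|G1=0|1=1 G1=G0=1 G2=NOT G2=NOT 0=1 -> 111
State from step 2 equals state from step 0 -> cycle length 2

Answer: 2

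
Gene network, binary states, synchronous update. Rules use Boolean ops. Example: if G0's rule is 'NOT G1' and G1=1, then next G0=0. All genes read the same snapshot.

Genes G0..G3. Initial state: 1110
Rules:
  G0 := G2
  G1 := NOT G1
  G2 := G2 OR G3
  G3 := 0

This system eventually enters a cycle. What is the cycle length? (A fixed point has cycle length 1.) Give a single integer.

Step 0: 1110
Step 1: G0=G2=1 G1=NOT G1=NOT 1=0 G2=G2|G3=1|0=1 G3=0(const) -> 1010
Step 2: G0=G2=1 G1=NOT G1=NOT 0=1 G2=G2|G3=1|0=1 G3=0(const) -> 1110
State from step 2 equals state from step 0 -> cycle length 2

Answer: 2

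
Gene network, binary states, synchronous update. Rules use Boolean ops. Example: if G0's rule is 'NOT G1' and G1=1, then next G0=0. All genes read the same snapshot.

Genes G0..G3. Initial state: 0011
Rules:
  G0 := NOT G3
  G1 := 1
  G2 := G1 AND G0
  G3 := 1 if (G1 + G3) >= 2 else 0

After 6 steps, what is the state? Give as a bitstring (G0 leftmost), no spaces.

Step 1: G0=NOT G3=NOT 1=0 G1=1(const) G2=G1&G0=0&0=0 G3=(0+1>=2)=0 -> 0100
Step 2: G0=NOT G3=NOT 0=1 G1=1(const) G2=G1&G0=1&0=0 G3=(1+0>=2)=0 -> 1100
Step 3: G0=NOT G3=NOT 0=1 G1=1(const) G2=G1&G0=1&1=1 G3=(1+0>=2)=0 -> 1110
Step 4: G0=NOT G3=NOT 0=1 G1=1(const) G2=G1&G0=1&1=1 G3=(1+0>=2)=0 -> 1110
Step 5: G0=NOT G3=NOT 0=1 G1=1(const) G2=G1&G0=1&1=1 G3=(1+0>=2)=0 -> 1110
Step 6: G0=NOT G3=NOT 0=1 G1=1(const) G2=G1&G0=1&1=1 G3=(1+0>=2)=0 -> 1110

1110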